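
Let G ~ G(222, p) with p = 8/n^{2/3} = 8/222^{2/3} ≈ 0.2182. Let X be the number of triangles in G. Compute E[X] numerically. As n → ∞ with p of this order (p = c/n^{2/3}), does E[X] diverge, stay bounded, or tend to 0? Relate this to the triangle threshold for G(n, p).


Number of potential triangles: C(222, 3) = 1798940.
Each occurs with probability p³ ≈ (0.2182)³ ≈ 1.0388767e-02.
By linearity: E[X] = C(222, 3)·p³ ≈ 1798940 · 1.0388767e-02 ≈ 18688.76877.
Since α = 2/3 < 1, p = c/n^{2/3} ≫ 1/n is above the triangle threshold p ~ 1/n. Asymptotically E[X] ~ (c³/6)·n^{3(1−α)} = (8³/6)·n^{1} → ∞; triangles are abundant w.h.p.

E[X] ≈ 18688.76877; in regime p = Θ(1/n^{2/3}) E[X] diverges (above the triangle threshold p ~ 1/n).


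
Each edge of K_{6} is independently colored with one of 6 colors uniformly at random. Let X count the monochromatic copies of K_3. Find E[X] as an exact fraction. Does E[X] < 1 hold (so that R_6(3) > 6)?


E[X] = C(6, 3) · 6^{1 − 3} = 20 · 6^{−2} = 20/36.
As a reduced fraction: E[X] = 5/9 ≈ 0.5556.
Is E[X] < 1? YES.
Since E[X] < 1, there exists a 6-coloring of K_{6} with no monochromatic K_3; hence R_6(3) > 6.

E[X] = 5/9 ≈ 0.5556; E[X] < 1, so R_6(3) > 6.


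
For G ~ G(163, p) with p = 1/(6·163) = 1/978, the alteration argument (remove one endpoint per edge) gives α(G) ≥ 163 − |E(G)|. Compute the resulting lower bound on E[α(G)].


E[|E(G)|] = C(163, 2)·p = 13203 · (1/978) = 27/2.
E[α(G)] ≥ n − E[|E(G)|] = 163 − 27/2 = 299/2.
Numerically: ≈ 149.500000.
(This is only a lower bound; the true E[α(G)] may be larger.)

E[α(G)] ≥ 299/2 ≈ 149.500000.


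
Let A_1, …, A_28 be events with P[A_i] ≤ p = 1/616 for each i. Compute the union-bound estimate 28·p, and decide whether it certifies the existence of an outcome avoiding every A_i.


Union bound: P[∪_{i=1}^{28} A_i] ≤ Σ_i P[A_i] ≤ 28·p = 28·(1/616) = 1/22.
Numerically: 1/22 ≈ 0.0455.
Is 1/22 < 1? YES.
Since P[∪ A_i] ≤ 1/22 < 1, the complement has P[∩ A_i^c] ≥ 1 − 1/22 = 21/22 > 0, so some outcome avoids every A_i.

28·p = 1/22 ≈ 0.0455; existence CERTIFIED by the union bound.


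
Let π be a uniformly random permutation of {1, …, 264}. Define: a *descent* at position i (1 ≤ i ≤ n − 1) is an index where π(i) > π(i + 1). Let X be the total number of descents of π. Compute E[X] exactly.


Write X = Σ X_I over i = 1, …, 263, with X_I the indicator of one descent.
There are 263 indicators.
For each fixed i, the pair (π(i), π(i+1)) is a uniformly random ordered pair of distinct values from {1, …, 264}; by symmetry P[π(i) > π(i+1)] = 1/2.
By linearity: E[X] = 263 · (1/2) = (264 − 1) · (1/2) = 263/2 ≈ 131.500000.

E[X] = 263/2 = 131.500000.


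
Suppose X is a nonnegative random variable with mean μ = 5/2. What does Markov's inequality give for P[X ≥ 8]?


μ = E[X] = 5/2, a = 8.
Markov: P[X ≥ 8] ≤ μ/a = (5/2)/8 = 5/16.
Numerically: ≈ 0.312500.
(Since a = 8 > μ = 2.500000, the bound 5/16 is < 1 and informative.)

P[X ≥ 8] ≤ 5/16 ≈ 0.312500.


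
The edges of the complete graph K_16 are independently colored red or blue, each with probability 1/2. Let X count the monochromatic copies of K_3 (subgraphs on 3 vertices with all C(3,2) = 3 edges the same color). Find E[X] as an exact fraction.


Let X = Σ_S X_S over the C(16, 3) = 560 subsets S of size 3, where X_S = 1 if the K_3 on S is monochromatic.
For a fixed S, the K_3 on S has C(3, 2) = 3 edges. P[all 3 edges red] = (1/2)^3, and likewise for blue, so P[monochromatic] = 2·(1/2)^3 = 2^{1 − 3} = 1/4.
By linearity: E[X] = C(16, 3) · 2^{1 − 3} = 560 · 1/4 = 140.
Numerically: E[X] ≈ 140.0000.

E[X] = C(16,3)·2^(1−C(3,2)) = 140 ≈ 140.0000.


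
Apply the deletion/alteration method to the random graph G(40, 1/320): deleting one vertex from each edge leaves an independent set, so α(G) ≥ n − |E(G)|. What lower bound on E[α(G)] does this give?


E[|E(G)|] = C(40, 2)·p = 780 · (1/320) = 39/16.
E[α(G)] ≥ n − E[|E(G)|] = 40 − 39/16 = 601/16.
Numerically: ≈ 37.562500.
(This is only a lower bound; the true E[α(G)] may be larger.)

E[α(G)] ≥ 601/16 ≈ 37.562500.


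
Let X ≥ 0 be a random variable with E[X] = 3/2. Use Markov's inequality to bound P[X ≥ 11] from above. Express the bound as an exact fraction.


μ = E[X] = 3/2, a = 11.
Markov: P[X ≥ 11] ≤ μ/a = (3/2)/11 = 3/22.
Numerically: ≈ 0.136.
(Since a = 11 > μ = 1.500, the bound 3/22 is < 1 and informative.)

P[X ≥ 11] ≤ 3/22 ≈ 0.136.


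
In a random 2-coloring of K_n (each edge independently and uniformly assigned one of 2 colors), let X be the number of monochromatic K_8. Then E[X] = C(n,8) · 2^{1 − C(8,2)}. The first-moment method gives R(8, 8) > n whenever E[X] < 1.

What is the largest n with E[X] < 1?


We need C(n, 8) · 2^{1 − 28} < 1, i.e. C(n, 8) < 2^{28 − 1} = 134217728.
Check values of n near the boundary:
  n = 38: C(38, 8) = 48903492; 48903492 < 134217728? YES
  n = 39: C(39, 8) = 61523748; 61523748 < 134217728? YES
  n = 40: C(40, 8) = 76904685; 76904685 < 134217728? YES
  n = 41: C(41, 8) = 95548245; 95548245 < 134217728? YES
  n = 42: C(42, 8) = 118030185; 118030185 < 134217728? YES
  n = 43: C(43, 8) = 145008513; 145008513 < 134217728? NO
The largest n with C(n, 8) < 134217728 is n = 42 (where E[X] = 118030185/134217728 ≈ 0.87939). Hence R(8, 8) > 42, i.e. R(8, 8) ≥ 43.

Largest n = 42; hence R(8, 8) > 42.


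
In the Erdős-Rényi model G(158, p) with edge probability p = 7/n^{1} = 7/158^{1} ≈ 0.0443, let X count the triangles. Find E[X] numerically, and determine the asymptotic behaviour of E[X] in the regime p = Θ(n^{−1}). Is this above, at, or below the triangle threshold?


Number of potential triangles: C(158, 3) = 644956.
Each occurs with probability p³ ≈ (0.0443)³ ≈ 8.696067e-05.
By linearity: E[X] = C(158, 3)·p³ ≈ 644956 · 8.696067e-05 ≈ 56.0858.
Here α = 1, so p = 7/n is exactly at the triangle threshold p ~ 1/n. Asymptotically E[X] → c³/6 = 7³/6 = 343/6 ≈ 57.1667, a bounded constant. In this regime the triangle count is asymptotically Poisson(c³/6).

E[X] ≈ 56.0858; in regime p = Θ(1/n^{1}) E[X] stays bounded (at the triangle threshold p ~ 1/n).


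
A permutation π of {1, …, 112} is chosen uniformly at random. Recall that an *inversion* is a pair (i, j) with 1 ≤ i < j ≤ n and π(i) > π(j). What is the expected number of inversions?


Write X = Σ X_I over the C(112, 2) = 6216 pairs i < j, with X_I the indicator of one inversion.
There are 6216 indicators.
For each fixed pair i < j, the values π(i) and π(j) are two distinct elements of {1, …, 112} in uniformly random order; by symmetry P[π(i) > π(j)] = 1/2.
By linearity: E[X] = 6216 · (1/2) = C(112, 2) · (1/2) = 6216/2 = 3108 ≈ 3108.000000.

E[X] = 3108 = 3108.000000.


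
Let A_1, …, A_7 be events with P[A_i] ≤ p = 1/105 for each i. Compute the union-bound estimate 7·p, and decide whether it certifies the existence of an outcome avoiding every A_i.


Union bound: P[∪_{i=1}^{7} A_i] ≤ Σ_i P[A_i] ≤ 7·p = 7·(1/105) = 1/15.
Numerically: 1/15 ≈ 0.066667.
Is 1/15 < 1? YES.
Since P[∪ A_i] ≤ 1/15 < 1, the complement has P[∩ A_i^c] ≥ 1 − 1/15 = 14/15 > 0, so some outcome avoids every A_i.

7·p = 1/15 ≈ 0.066667; existence CERTIFIED by the union bound.


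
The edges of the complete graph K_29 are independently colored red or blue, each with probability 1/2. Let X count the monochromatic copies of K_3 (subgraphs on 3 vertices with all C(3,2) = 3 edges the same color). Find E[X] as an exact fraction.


Let X = Σ_S X_S over the C(29, 3) = 3654 subsets S of size 3, where X_S = 1 if the K_3 on S is monochromatic.
For a fixed S, the K_3 on S has C(3, 2) = 3 edges. P[all 3 edges red] = (1/2)^3, and likewise for blue, so P[monochromatic] = 2·(1/2)^3 = 2^{1 − 3} = 1/4.
By linearity of expectation: E[X] = C(29, 3) · 2^{1 − 3} = 3654 · 1/4 = 1827/2.
Numerically: E[X] ≈ 913.50000.

E[X] = C(29,3)·2^(1−C(3,2)) = 1827/2 ≈ 913.50000.


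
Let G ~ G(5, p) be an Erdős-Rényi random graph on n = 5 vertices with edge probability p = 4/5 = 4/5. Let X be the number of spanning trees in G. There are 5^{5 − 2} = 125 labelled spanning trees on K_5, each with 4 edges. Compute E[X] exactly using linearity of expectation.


K_5 has 5^{5 − 2} = 125 labelled spanning trees.
For each such spanning tree H, let X_H = 1 if all 4 edges of H are present in G. Then P[X_H = 1] = p^{4} = (4/5)^{4} = 256/625.
By linearity: E[X] = Σ_H E[X_H] = 125 · p^{4} = 125 · 256/625 = 256/5.
Numerically: E[X] ≈ 51.2.

E[X] = 125 · (4/5)^{4} = 256/5 ≈ 51.2.


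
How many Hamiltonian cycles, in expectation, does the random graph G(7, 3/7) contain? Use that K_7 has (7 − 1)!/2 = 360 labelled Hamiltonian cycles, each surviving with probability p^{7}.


K_7 has (7 − 1)!/2 = 360 labelled Hamiltonian cycles.
For each such Hamiltonian cycle H, let X_H = 1 if all 7 edges of H are present in G. Then P[X_H = 1] = p^{7} = (3/7)^{7} = 2187/823543.
Summing the indicators: E[X] = Σ_H E[X_H] = 360 · p^{7} = 360 · 2187/823543 = 787320/823543.
Numerically: E[X] ≈ 0.956.

E[X] = 360 · (3/7)^{7} = 787320/823543 ≈ 0.956.


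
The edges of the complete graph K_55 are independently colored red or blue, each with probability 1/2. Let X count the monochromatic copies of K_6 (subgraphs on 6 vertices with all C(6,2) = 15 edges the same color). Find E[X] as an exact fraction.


Let X = Σ_S X_S over the C(55, 6) = 28989675 subsets S of size 6, where X_S = 1 if the K_6 on S is monochromatic.
For a fixed S, the K_6 on S has C(6, 2) = 15 edges. P[all 15 edges red] = (1/2)^15, and likewise for blue, so P[monochromatic] = 2·(1/2)^15 = 2^{1 − 15} = 1/16384.
By linearity: E[X] = C(55, 6) · 2^{1 − 15} = 28989675 · 1/16384 = 28989675/16384.
Numerically: E[X] ≈ 1769.38934.

E[X] = C(55,6)·2^(1−C(6,2)) = 28989675/16384 ≈ 1769.38934.


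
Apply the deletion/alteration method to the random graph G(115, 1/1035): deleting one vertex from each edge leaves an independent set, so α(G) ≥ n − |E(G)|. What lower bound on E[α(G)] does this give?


E[|E(G)|] = C(115, 2)·p = 6555 · (1/1035) = 19/3.
E[α(G)] ≥ n − E[|E(G)|] = 115 − 19/3 = 326/3.
Numerically: ≈ 108.666667.
(This is only a lower bound; the true E[α(G)] may be larger.)

E[α(G)] ≥ 326/3 ≈ 108.666667.


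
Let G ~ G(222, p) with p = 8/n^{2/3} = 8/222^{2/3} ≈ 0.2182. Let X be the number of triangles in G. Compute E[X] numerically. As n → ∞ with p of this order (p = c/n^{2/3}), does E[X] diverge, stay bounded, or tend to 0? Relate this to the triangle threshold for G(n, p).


Number of potential triangles: C(222, 3) = 1798940.
Each occurs with probability p³ ≈ (0.2182)³ ≈ 1.0388767e-02.
By linearity: E[X] = C(222, 3)·p³ ≈ 1798940 · 1.0388767e-02 ≈ 18688.76877.
Since α = 2/3 < 1, p = c/n^{2/3} ≫ 1/n is above the triangle threshold p ~ 1/n. Asymptotically E[X] ~ (c³/6)·n^{3(1−α)} = (8³/6)·n^{1} → ∞; triangles are abundant w.h.p.

E[X] ≈ 18688.76877; in regime p = Θ(1/n^{2/3}) E[X] diverges (above the triangle threshold p ~ 1/n).


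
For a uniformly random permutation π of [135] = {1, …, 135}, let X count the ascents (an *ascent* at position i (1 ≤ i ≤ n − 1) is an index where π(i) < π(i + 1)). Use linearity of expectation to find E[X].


Write X = Σ X_I over i = 1, …, 134, with X_I the indicator of one ascent.
There are 134 indicators.
For each fixed i, the pair (π(i), π(i+1)) is a uniformly random ordered pair of distinct values from {1, …, 135}; by symmetry P[π(i) < π(i+1)] = 1/2.
By linearity: E[X] = 134 · (1/2) = (135 − 1) · (1/2) = 67 ≈ 67.00000.

E[X] = 67 = 67.00000.


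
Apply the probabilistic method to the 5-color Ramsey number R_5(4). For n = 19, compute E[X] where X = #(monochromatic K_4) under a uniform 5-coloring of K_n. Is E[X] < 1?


E[X] = C(19, 4) · 5^{1 − 6} = 3876 · 5^{−5} = 3876/3125.
As a reduced fraction: E[X] = 3876/3125 ≈ 1.2403200.
Is E[X] < 1? NO.
Since E[X] ≥ 1, the first-moment bound is inconclusive at n = 19; it does NOT by itself certify R_5(4) > 19.

E[X] = 3876/3125 ≈ 1.2403200; E[X] ≥ 1; first-moment method inconclusive here.


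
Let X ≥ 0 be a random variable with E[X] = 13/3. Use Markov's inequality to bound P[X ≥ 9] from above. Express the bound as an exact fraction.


μ = E[X] = 13/3, a = 9.
Markov: P[X ≥ 9] ≤ μ/a = (13/3)/9 = 13/27.
Numerically: ≈ 0.4815.
(Since a = 9 > μ = 4.3333, the bound 13/27 is < 1 and informative.)

P[X ≥ 9] ≤ 13/27 ≈ 0.4815.


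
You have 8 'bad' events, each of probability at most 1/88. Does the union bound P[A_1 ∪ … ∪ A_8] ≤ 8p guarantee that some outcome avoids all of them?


Union bound: P[∪_{i=1}^{8} A_i] ≤ Σ_i P[A_i] ≤ 8·p = 8·(1/88) = 1/11.
Numerically: 1/11 ≈ 0.090909.
Is 1/11 < 1? YES.
Since P[∪ A_i] ≤ 1/11 < 1, the complement has P[∩ A_i^c] ≥ 1 − 1/11 = 10/11 > 0, so some outcome avoids every A_i.

8·p = 1/11 ≈ 0.090909; existence CERTIFIED by the union bound.


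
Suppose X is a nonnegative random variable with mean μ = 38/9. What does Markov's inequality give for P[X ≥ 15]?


μ = E[X] = 38/9, a = 15.
Markov: P[X ≥ 15] ≤ μ/a = (38/9)/15 = 38/135.
Numerically: ≈ 0.2815.
(Since a = 15 > μ = 4.2222, the bound 38/135 is < 1 and informative.)

P[X ≥ 15] ≤ 38/135 ≈ 0.2815.


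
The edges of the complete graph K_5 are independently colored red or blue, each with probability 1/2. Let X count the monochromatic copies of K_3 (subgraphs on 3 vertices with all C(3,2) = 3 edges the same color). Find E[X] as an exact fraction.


Let X = Σ_S X_S over the C(5, 3) = 10 subsets S of size 3, where X_S = 1 if the K_3 on S is monochromatic.
For a fixed S, the K_3 on S has C(3, 2) = 3 edges. P[all 3 edges red] = (1/2)^3, and likewise for blue, so P[monochromatic] = 2·(1/2)^3 = 2^{1 − 3} = 1/4.
By linearity: E[X] = C(5, 3) · 2^{1 − 3} = 10 · 1/4 = 5/2.
Numerically: E[X] ≈ 2.50000.

E[X] = C(5,3)·2^(1−C(3,2)) = 5/2 ≈ 2.50000.


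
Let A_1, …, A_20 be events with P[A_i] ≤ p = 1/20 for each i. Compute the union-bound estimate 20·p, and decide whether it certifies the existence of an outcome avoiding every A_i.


Union bound: P[∪_{i=1}^{20} A_i] ≤ Σ_i P[A_i] ≤ 20·p = 20·(1/20) = 1.
Numerically: 1 ≈ 1.000000.
Is 1 < 1? NO.
Since the bound 1 is ≥ 1, the union bound is uninformative here; it does NOT by itself certify existence.

20·p = 1 ≈ 1.000000; existence NOT certified by the union bound.


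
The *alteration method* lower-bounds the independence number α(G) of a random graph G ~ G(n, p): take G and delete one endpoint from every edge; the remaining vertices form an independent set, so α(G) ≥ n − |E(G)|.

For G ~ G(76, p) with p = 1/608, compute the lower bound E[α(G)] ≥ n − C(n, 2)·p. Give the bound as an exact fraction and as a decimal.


E[|E(G)|] = C(76, 2)·p = 2850 · (1/608) = 75/16.
E[α(G)] ≥ n − E[|E(G)|] = 76 − 75/16 = 1141/16.
Numerically: ≈ 71.31250.
(This is only a lower bound; the true E[α(G)] may be larger.)

E[α(G)] ≥ 1141/16 ≈ 71.31250.


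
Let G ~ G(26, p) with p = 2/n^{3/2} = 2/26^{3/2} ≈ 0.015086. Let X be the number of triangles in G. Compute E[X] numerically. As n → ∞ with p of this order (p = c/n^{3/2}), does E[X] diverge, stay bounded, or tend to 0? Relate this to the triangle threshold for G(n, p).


Number of potential triangles: C(26, 3) = 2600.
Each occurs with probability p³ ≈ (0.015086)³ ≈ 3.4332855e-06.
By linearity: E[X] = C(26, 3)·p³ ≈ 2600 · 3.4332855e-06 ≈ 0.00893.
Since α = 3/2 > 1, p = c/n^{3/2} = o(1/n) is below the triangle threshold p ~ 1/n. Asymptotically E[X] ~ (c³/6)·n^{3(1−α)} = (2³/6)·n^{-1.5} → 0, so by Markov's inequality G has no triangles w.h.p.

E[X] ≈ 0.00893; in regime p = Θ(1/n^{3/2}) E[X] tends to 0 (below the triangle threshold p ~ 1/n).


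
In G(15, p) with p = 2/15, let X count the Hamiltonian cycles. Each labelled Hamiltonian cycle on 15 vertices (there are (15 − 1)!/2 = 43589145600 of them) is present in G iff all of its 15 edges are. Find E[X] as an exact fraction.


K_15 has (15 − 1)!/2 = 43589145600 labelled Hamiltonian cycles.
For each such Hamiltonian cycle H, let X_H = 1 if all 15 edges of H are present in G. Then P[X_H = 1] = p^{15} = (2/15)^{15} = 32768/437893890380859375.
By linearity: E[X] = Σ_H E[X_H] = 43589145600 · p^{15} = 43589145600 · 32768/437893890380859375 = 235115905024/72081298828125.
Numerically: E[X] ≈ 0.00326.

E[X] = 43589145600 · (2/15)^{15} = 235115905024/72081298828125 ≈ 0.00326.


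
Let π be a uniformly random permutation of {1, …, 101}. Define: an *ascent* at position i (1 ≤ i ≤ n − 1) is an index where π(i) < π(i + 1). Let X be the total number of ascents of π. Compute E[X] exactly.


Write X = Σ X_I over i = 1, …, 100, with X_I the indicator of one ascent.
There are 100 indicators.
For each fixed i, the pair (π(i), π(i+1)) is a uniformly random ordered pair of distinct values from {1, …, 101}; by symmetry P[π(i) < π(i+1)] = 1/2.
By linearity: E[X] = 100 · (1/2) = (101 − 1) · (1/2) = 50 ≈ 50.0000.

E[X] = 50 = 50.0000.


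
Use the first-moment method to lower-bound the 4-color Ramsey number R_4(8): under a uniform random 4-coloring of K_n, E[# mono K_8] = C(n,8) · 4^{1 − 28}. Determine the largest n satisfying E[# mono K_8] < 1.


We need C(n, 8) · 4^{1 − 28} < 1, i.e. C(n, 8) < 4^{28 − 1} = 18014398509481984.
Check values of n near the boundary:
  n = 403: C(403, 8) = 16090020602228430; 16090020602228430 < 18014398509481984? YES
  n = 404: C(404, 8) = 16415071523485570; 16415071523485570 < 18014398509481984? YES
  n = 405: C(405, 8) = 16745853821188050; 16745853821188050 < 18014398509481984? YES
  n = 406: C(406, 8) = 17082453897995850; 17082453897995850 < 18014398509481984? YES
  n = 407: C(407, 8) = 17424959239309050; 17424959239309050 < 18014398509481984? YES
  n = 408: C(408, 8) = 17773458424095231; 17773458424095231 < 18014398509481984? YES
  n = 409: C(409, 8) = 18128041135797879; 18128041135797879 < 18014398509481984? NO
  n = 410: C(410, 8) = 18488798173326195; 18488798173326195 < 18014398509481984? NO
  n = 411: C(411, 8) = 18855821462126715; 18855821462126715 < 18014398509481984? NO
The largest n with C(n, 8) < 18014398509481984 is n = 408 (where E[X] = 17773458424095231/18014398509481984 ≈ 0.98663). Hence R_4(8) > 408, i.e. R_4(8) ≥ 409.

Largest n = 408; hence R_4(8) > 408.


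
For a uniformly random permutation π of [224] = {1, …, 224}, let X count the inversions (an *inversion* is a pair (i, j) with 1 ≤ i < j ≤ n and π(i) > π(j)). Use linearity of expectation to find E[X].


Write X = Σ X_I over the C(224, 2) = 24976 pairs i < j, with X_I the indicator of one inversion.
There are 24976 indicators.
For each fixed pair i < j, the values π(i) and π(j) are two distinct elements of {1, …, 224} in uniformly random order; by symmetry P[π(i) > π(j)] = 1/2.
By linearity: E[X] = 24976 · (1/2) = C(224, 2) · (1/2) = 24976/2 = 12488 ≈ 12488.00000.

E[X] = 12488 = 12488.00000.


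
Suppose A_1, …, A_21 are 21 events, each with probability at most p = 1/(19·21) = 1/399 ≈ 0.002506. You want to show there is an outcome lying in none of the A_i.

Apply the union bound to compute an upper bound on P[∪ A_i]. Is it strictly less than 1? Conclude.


Union bound: P[∪_{i=1}^{21} A_i] ≤ Σ_i P[A_i] ≤ 21·p = 21·(1/399) = 1/19.
Numerically: 1/19 ≈ 0.052632.
Is 1/19 < 1? YES.
Since P[∪ A_i] ≤ 1/19 < 1, the complement has P[∩ A_i^c] ≥ 1 − 1/19 = 18/19 > 0, so some outcome avoids every A_i.

21·p = 1/19 ≈ 0.052632; existence CERTIFIED by the union bound.


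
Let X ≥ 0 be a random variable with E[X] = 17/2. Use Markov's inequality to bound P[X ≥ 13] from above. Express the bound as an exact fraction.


μ = E[X] = 17/2, a = 13.
Markov: P[X ≥ 13] ≤ μ/a = (17/2)/13 = 17/26.
Numerically: ≈ 0.653846.
(Since a = 13 > μ = 8.500000, the bound 17/26 is < 1 and informative.)

P[X ≥ 13] ≤ 17/26 ≈ 0.653846.


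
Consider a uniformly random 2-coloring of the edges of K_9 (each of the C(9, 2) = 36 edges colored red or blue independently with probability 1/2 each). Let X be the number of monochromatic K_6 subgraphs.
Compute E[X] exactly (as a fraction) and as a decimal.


Let X = Σ_S X_S over the C(9, 6) = 84 subsets S of size 6, where X_S = 1 if the K_6 on S is monochromatic.
For a fixed S, the K_6 on S has C(6, 2) = 15 edges. P[all 15 edges red] = (1/2)^15, and likewise for blue, so P[monochromatic] = 2·(1/2)^15 = 2^{1 − 15} = 1/16384.
Summing: E[X] = C(9, 6) · 2^{1 − 15} = 84 · 1/16384 = 21/4096.
Numerically: E[X] ≈ 0.00513.

E[X] = C(9,6)·2^(1−C(6,2)) = 21/4096 ≈ 0.00513.


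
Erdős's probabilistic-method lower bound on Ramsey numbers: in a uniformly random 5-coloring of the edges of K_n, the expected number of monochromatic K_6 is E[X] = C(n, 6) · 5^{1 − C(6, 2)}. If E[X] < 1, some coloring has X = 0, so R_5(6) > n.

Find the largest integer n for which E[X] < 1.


We need C(n, 6) · 5^{1 − 15} < 1, i.e. C(n, 6) < 5^{15 − 1} = 6103515625.
Check values of n near the boundary:
  n = 124: C(124, 6) = 4465475476; 4465475476 < 6103515625? YES
  n = 125: C(125, 6) = 4690625500; 4690625500 < 6103515625? YES
  n = 126: C(126, 6) = 4925156775; 4925156775 < 6103515625? YES
  n = 127: C(127, 6) = 5169379425; 5169379425 < 6103515625? YES
  n = 128: C(128, 6) = 5423611200; 5423611200 < 6103515625? YES
  n = 129: C(129, 6) = 5688177600; 5688177600 < 6103515625? YES
  n = 130: C(130, 6) = 5963412000; 5963412000 < 6103515625? YES
  n = 131: C(131, 6) = 6249655776; 6249655776 < 6103515625? NO
  n = 132: C(132, 6) = 6547258432; 6547258432 < 6103515625? NO
  n = 133: C(133, 6) = 6856577728; 6856577728 < 6103515625? NO
The largest n with C(n, 6) < 6103515625 is n = 130 (where E[X] = 47707296/48828125 ≈ 0.97705). Hence R_5(6) > 130, i.e. R_5(6) ≥ 131.

Largest n = 130; hence R_5(6) > 130.


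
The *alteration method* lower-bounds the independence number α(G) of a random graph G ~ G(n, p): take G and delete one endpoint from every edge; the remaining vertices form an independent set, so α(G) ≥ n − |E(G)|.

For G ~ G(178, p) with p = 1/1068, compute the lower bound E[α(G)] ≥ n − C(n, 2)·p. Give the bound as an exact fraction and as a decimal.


E[|E(G)|] = C(178, 2)·p = 15753 · (1/1068) = 59/4.
E[α(G)] ≥ n − E[|E(G)|] = 178 − 59/4 = 653/4.
Numerically: ≈ 163.2500.
(This is only a lower bound; the true E[α(G)] may be larger.)

E[α(G)] ≥ 653/4 ≈ 163.2500.


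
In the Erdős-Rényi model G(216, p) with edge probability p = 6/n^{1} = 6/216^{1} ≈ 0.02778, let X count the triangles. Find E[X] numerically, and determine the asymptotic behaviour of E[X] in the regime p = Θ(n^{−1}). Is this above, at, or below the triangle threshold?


Number of potential triangles: C(216, 3) = 1656360.
Each occurs with probability p³ ≈ (0.02778)³ ≈ 2.143347e-05.
By linearity: E[X] = C(216, 3)·p³ ≈ 1656360 · 2.143347e-05 ≈ 35.5015.
Here α = 1, so p = 6/n is exactly at the triangle threshold p ~ 1/n. Asymptotically E[X] → c³/6 = 6³/6 = 36 ≈ 36.0000, a bounded constant. In this regime the triangle count is asymptotically Poisson(c³/6).

E[X] ≈ 35.5015; in regime p = Θ(1/n^{1}) E[X] stays bounded (at the triangle threshold p ~ 1/n).


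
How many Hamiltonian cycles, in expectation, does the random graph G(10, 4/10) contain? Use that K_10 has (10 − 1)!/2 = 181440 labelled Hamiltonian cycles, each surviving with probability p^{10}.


K_10 has (10 − 1)!/2 = 181440 labelled Hamiltonian cycles.
For each such Hamiltonian cycle H, let X_H = 1 if all 10 edges of H are present in G. Then P[X_H = 1] = p^{10} = (2/5)^{10} = 1024/9765625.
By linearity of expectation: E[X] = Σ_H E[X_H] = 181440 · p^{10} = 181440 · 1024/9765625 = 37158912/1953125.
Numerically: E[X] ≈ 19.

E[X] = 181440 · (2/5)^{10} = 37158912/1953125 ≈ 19.


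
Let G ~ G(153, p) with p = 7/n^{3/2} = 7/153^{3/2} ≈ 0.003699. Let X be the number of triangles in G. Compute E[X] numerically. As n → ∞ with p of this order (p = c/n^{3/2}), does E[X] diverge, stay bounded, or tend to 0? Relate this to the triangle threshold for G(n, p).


Number of potential triangles: C(153, 3) = 585276.
Each occurs with probability p³ ≈ (0.003699)³ ≈ 5.060375e-08.
By linearity: E[X] = C(153, 3)·p³ ≈ 585276 · 5.060375e-08 ≈ 0.0296.
Since α = 3/2 > 1, p = c/n^{3/2} = o(1/n) is below the triangle threshold p ~ 1/n. Asymptotically E[X] ~ (c³/6)·n^{3(1−α)} = (7³/6)·n^{-1.5} → 0, so by Markov's inequality G has no triangles w.h.p.

E[X] ≈ 0.0296; in regime p = Θ(1/n^{3/2}) E[X] tends to 0 (below the triangle threshold p ~ 1/n).


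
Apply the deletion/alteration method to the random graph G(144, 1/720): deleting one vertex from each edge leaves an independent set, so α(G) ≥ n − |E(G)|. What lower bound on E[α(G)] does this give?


E[|E(G)|] = C(144, 2)·p = 10296 · (1/720) = 143/10.
E[α(G)] ≥ n − E[|E(G)|] = 144 − 143/10 = 1297/10.
Numerically: ≈ 129.7000.
(This is only a lower bound; the true E[α(G)] may be larger.)

E[α(G)] ≥ 1297/10 ≈ 129.7000.


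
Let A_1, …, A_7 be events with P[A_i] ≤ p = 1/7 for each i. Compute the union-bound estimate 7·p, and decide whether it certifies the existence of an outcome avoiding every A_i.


Union bound: P[∪_{i=1}^{7} A_i] ≤ Σ_i P[A_i] ≤ 7·p = 7·(1/7) = 1.
Numerically: 1 ≈ 1.0000.
Is 1 < 1? NO.
Since the bound 1 is ≥ 1, the union bound is uninformative here; it does NOT by itself certify existence.

7·p = 1 ≈ 1.0000; existence NOT certified by the union bound.


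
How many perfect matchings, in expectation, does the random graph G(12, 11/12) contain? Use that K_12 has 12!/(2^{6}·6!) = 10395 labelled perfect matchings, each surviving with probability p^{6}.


K_12 has 12!/(2^{6}·6!) = 10395 labelled perfect matchings.
For each such perfect matching H, let X_H = 1 if all 6 edges of H are present in G. Then P[X_H = 1] = p^{6} = (11/12)^{6} = 1771561/2985984.
Summing the indicators: E[X] = Σ_H E[X_H] = 10395 · p^{6} = 10395 · 1771561/2985984 = 682050985/110592.
Numerically: E[X] ≈ 6167.

E[X] = 10395 · (11/12)^{6} = 682050985/110592 ≈ 6167.


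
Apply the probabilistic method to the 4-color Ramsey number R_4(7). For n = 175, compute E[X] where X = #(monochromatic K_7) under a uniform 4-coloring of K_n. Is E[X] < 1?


E[X] = C(175, 7) · 4^{1 − 21} = 883208107275 · 4^{−20} = 883208107275/1099511627776.
As a reduced fraction: E[X] = 883208107275/1099511627776 ≈ 0.8033.
Is E[X] < 1? YES.
Since E[X] < 1, there exists a 4-coloring of K_{175} with no monochromatic K_7; hence R_4(7) > 175.

E[X] = 883208107275/1099511627776 ≈ 0.8033; E[X] < 1, so R_4(7) > 175.


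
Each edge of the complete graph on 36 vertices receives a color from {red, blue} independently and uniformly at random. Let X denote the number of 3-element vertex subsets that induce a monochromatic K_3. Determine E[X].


Let X = Σ_S X_S over the C(36, 3) = 7140 subsets S of size 3, where X_S = 1 if the K_3 on S is monochromatic.
For a fixed S, the K_3 on S has C(3, 2) = 3 edges. P[all 3 edges red] = (1/2)^3, and likewise for blue, so P[monochromatic] = 2·(1/2)^3 = 2^{1 − 3} = 1/4.
By linearity of expectation: E[X] = C(36, 3) · 2^{1 − 3} = 7140 · 1/4 = 1785.
Numerically: E[X] ≈ 1785.000.

E[X] = C(36,3)·2^(1−C(3,2)) = 1785 ≈ 1785.000.


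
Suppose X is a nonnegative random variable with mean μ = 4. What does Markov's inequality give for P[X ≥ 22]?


μ = E[X] = 4, a = 22.
Markov: P[X ≥ 22] ≤ μ/a = (4)/22 = 2/11.
Numerically: ≈ 0.18182.
(Since a = 22 > μ = 4.00000, the bound 2/11 is < 1 and informative.)

P[X ≥ 22] ≤ 2/11 ≈ 0.18182.


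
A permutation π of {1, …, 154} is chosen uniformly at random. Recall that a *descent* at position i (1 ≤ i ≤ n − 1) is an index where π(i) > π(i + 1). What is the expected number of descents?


Write X = Σ X_I over i = 1, …, 153, with X_I the indicator of one descent.
There are 153 indicators.
For each fixed i, the pair (π(i), π(i+1)) is a uniformly random ordered pair of distinct values from {1, …, 154}; by symmetry P[π(i) > π(i+1)] = 1/2.
By linearity: E[X] = 153 · (1/2) = (154 − 1) · (1/2) = 153/2 ≈ 76.50000.

E[X] = 153/2 = 76.50000.


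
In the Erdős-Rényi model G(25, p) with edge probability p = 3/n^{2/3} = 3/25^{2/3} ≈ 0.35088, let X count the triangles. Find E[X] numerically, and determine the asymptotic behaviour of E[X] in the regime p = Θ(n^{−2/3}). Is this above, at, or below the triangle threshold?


Number of potential triangles: C(25, 3) = 2300.
Each occurs with probability p³ ≈ (0.35088)³ ≈ 4.3200000e-02.
By linearity: E[X] = C(25, 3)·p³ ≈ 2300 · 4.3200000e-02 ≈ 99.36000.
Since α = 2/3 < 1, p = c/n^{2/3} ≫ 1/n is above the triangle threshold p ~ 1/n. Asymptotically E[X] ~ (c³/6)·n^{3(1−α)} = (3³/6)·n^{1} → ∞; triangles are abundant w.h.p.

E[X] ≈ 99.36000; in regime p = Θ(1/n^{2/3}) E[X] diverges (above the triangle threshold p ~ 1/n).


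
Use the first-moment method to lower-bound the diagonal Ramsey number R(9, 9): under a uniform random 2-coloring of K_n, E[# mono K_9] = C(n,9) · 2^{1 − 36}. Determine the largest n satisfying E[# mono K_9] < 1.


We need C(n, 9) · 2^{1 − 36} < 1, i.e. C(n, 9) < 2^{36 − 1} = 34359738368.
Check values of n near the boundary:
  n = 60: C(60, 9) = 14783142660; 14783142660 < 34359738368? YES
  n = 61: C(61, 9) = 17341763505; 17341763505 < 34359738368? YES
  n = 62: C(62, 9) = 20286591270; 20286591270 < 34359738368? YES
  n = 63: C(63, 9) = 23667689815; 23667689815 < 34359738368? YES
  n = 64: C(64, 9) = 27540584512; 27540584512 < 34359738368? YES
  n = 65: C(65, 9) = 31966749880; 31966749880 < 34359738368? YES
  n = 66: C(66, 9) = 37014131440; 37014131440 < 34359738368? NO
  n = 67: C(67, 9) = 42757703560; 42757703560 < 34359738368? NO
The largest n with C(n, 9) < 34359738368 is n = 65 (where E[X] = 3995843735/4294967296 ≈ 0.9303549). Hence R(9, 9) > 65, i.e. R(9, 9) ≥ 66.

Largest n = 65; hence R(9, 9) > 65.


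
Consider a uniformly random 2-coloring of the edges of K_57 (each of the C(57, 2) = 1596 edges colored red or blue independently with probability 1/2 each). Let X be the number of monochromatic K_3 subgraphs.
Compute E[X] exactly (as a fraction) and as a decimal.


Let X = Σ_S X_S over the C(57, 3) = 29260 subsets S of size 3, where X_S = 1 if the K_3 on S is monochromatic.
For a fixed S, the K_3 on S has C(3, 2) = 3 edges. P[all 3 edges red] = (1/2)^3, and likewise for blue, so P[monochromatic] = 2·(1/2)^3 = 2^{1 − 3} = 1/4.
By linearity: E[X] = C(57, 3) · 2^{1 − 3} = 29260 · 1/4 = 7315.
Numerically: E[X] ≈ 7315.0000.

E[X] = C(57,3)·2^(1−C(3,2)) = 7315 ≈ 7315.0000.


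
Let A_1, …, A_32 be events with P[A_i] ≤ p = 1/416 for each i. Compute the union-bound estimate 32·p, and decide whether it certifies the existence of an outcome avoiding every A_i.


Union bound: P[∪_{i=1}^{32} A_i] ≤ Σ_i P[A_i] ≤ 32·p = 32·(1/416) = 1/13.
Numerically: 1/13 ≈ 0.0769.
Is 1/13 < 1? YES.
Since P[∪ A_i] ≤ 1/13 < 1, the complement has P[∩ A_i^c] ≥ 1 − 1/13 = 12/13 > 0, so some outcome avoids every A_i.

32·p = 1/13 ≈ 0.0769; existence CERTIFIED by the union bound.


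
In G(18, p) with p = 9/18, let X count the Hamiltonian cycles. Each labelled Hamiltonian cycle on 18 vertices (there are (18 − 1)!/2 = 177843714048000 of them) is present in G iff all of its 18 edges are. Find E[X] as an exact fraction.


K_18 has (18 − 1)!/2 = 177843714048000 labelled Hamiltonian cycles.
For each such Hamiltonian cycle H, let X_H = 1 if all 18 edges of H are present in G. Then P[X_H = 1] = p^{18} = (1/2)^{18} = 1/262144.
By linearity: E[X] = Σ_H E[X_H] = 177843714048000 · p^{18} = 177843714048000 · 1/262144 = 10854718875/16.
Numerically: E[X] ≈ 6.784e+08.

E[X] = 177843714048000 · (1/2)^{18} = 10854718875/16 ≈ 6.784e+08.


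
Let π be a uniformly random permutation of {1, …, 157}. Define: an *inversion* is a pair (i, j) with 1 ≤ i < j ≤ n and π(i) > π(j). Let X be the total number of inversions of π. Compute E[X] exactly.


Write X = Σ X_I over the C(157, 2) = 12246 pairs i < j, with X_I the indicator of one inversion.
There are 12246 indicators.
For each fixed pair i < j, the values π(i) and π(j) are two distinct elements of {1, …, 157} in uniformly random order; by symmetry P[π(i) > π(j)] = 1/2.
By linearity: E[X] = 12246 · (1/2) = C(157, 2) · (1/2) = 12246/2 = 6123 ≈ 6123.000000.

E[X] = 6123 = 6123.000000.


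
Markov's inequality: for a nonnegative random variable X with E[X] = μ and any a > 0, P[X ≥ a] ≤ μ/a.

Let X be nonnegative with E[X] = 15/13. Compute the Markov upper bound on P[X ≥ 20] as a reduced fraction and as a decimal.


μ = E[X] = 15/13, a = 20.
Markov: P[X ≥ 20] ≤ μ/a = (15/13)/20 = 3/52.
Numerically: ≈ 0.057692.
(Since a = 20 > μ = 1.153846, the bound 3/52 is < 1 and informative.)

P[X ≥ 20] ≤ 3/52 ≈ 0.057692.


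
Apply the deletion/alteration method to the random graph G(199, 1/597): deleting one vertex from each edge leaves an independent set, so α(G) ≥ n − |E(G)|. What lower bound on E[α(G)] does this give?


E[|E(G)|] = C(199, 2)·p = 19701 · (1/597) = 33.
E[α(G)] ≥ n − E[|E(G)|] = 199 − 33 = 166.
Numerically: ≈ 166.000000.
(This is only a lower bound; the true E[α(G)] may be larger.)

E[α(G)] ≥ 166 ≈ 166.000000.


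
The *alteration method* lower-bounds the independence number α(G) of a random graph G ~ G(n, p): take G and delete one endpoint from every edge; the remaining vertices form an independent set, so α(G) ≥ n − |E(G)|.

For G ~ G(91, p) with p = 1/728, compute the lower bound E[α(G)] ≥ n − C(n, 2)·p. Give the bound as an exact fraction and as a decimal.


E[|E(G)|] = C(91, 2)·p = 4095 · (1/728) = 45/8.
E[α(G)] ≥ n − E[|E(G)|] = 91 − 45/8 = 683/8.
Numerically: ≈ 85.375.
(This is only a lower bound; the true E[α(G)] may be larger.)

E[α(G)] ≥ 683/8 ≈ 85.375.


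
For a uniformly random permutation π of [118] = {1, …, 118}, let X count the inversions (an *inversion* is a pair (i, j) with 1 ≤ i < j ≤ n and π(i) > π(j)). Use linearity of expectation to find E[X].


Write X = Σ X_I over the C(118, 2) = 6903 pairs i < j, with X_I the indicator of one inversion.
There are 6903 indicators.
For each fixed pair i < j, the values π(i) and π(j) are two distinct elements of {1, …, 118} in uniformly random order; by symmetry P[π(i) > π(j)] = 1/2.
By linearity: E[X] = 6903 · (1/2) = C(118, 2) · (1/2) = 6903/2 = 6903/2 ≈ 3451.50000.

E[X] = 6903/2 = 3451.50000.


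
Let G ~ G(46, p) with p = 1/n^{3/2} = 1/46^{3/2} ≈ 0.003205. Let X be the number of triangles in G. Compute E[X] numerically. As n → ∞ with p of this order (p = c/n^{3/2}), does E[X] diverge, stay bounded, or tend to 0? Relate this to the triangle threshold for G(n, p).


Number of potential triangles: C(46, 3) = 15180.
Each occurs with probability p³ ≈ (0.003205)³ ≈ 3.292985e-08.
By linearity: E[X] = C(46, 3)·p³ ≈ 15180 · 3.292985e-08 ≈ 0.0005.
Since α = 3/2 > 1, p = c/n^{3/2} = o(1/n) is below the triangle threshold p ~ 1/n. Asymptotically E[X] ~ (c³/6)·n^{3(1−α)} = (1³/6)·n^{-1.5} → 0, so by Markov's inequality G has no triangles w.h.p.

E[X] ≈ 0.0005; in regime p = Θ(1/n^{3/2}) E[X] tends to 0 (below the triangle threshold p ~ 1/n).


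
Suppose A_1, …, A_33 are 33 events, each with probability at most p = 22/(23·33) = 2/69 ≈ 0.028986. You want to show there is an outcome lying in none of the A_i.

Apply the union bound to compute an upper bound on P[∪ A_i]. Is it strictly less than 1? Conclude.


Union bound: P[∪_{i=1}^{33} A_i] ≤ Σ_i P[A_i] ≤ 33·p = 33·(2/69) = 22/23.
Numerically: 22/23 ≈ 0.956522.
Is 22/23 < 1? YES.
Since P[∪ A_i] ≤ 22/23 < 1, the complement has P[∩ A_i^c] ≥ 1 − 22/23 = 1/23 > 0, so some outcome avoids every A_i.

33·p = 22/23 ≈ 0.956522; existence CERTIFIED by the union bound.


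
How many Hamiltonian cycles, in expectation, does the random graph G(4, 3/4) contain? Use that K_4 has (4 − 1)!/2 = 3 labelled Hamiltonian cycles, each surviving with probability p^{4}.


K_4 has (4 − 1)!/2 = 3 labelled Hamiltonian cycles.
For each such Hamiltonian cycle H, let X_H = 1 if all 4 edges of H are present in G. Then P[X_H = 1] = p^{4} = (3/4)^{4} = 81/256.
Summing the indicators: E[X] = Σ_H E[X_H] = 3 · p^{4} = 3 · 81/256 = 243/256.
Numerically: E[X] ≈ 0.949.

E[X] = 3 · (3/4)^{4} = 243/256 ≈ 0.949.


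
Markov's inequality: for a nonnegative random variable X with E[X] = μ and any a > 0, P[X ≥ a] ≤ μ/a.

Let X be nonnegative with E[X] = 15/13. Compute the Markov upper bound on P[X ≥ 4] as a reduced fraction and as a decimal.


μ = E[X] = 15/13, a = 4.
Markov: P[X ≥ 4] ≤ μ/a = (15/13)/4 = 15/52.
Numerically: ≈ 0.2885.
(Since a = 4 > μ = 1.1538, the bound 15/52 is < 1 and informative.)

P[X ≥ 4] ≤ 15/52 ≈ 0.2885.


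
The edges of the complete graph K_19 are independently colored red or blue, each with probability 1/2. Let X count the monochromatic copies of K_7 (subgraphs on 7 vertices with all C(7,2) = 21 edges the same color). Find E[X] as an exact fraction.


Let X = Σ_S X_S over the C(19, 7) = 50388 subsets S of size 7, where X_S = 1 if the K_7 on S is monochromatic.
For a fixed S, the K_7 on S has C(7, 2) = 21 edges. P[all 21 edges red] = (1/2)^21, and likewise for blue, so P[monochromatic] = 2·(1/2)^21 = 2^{1 − 21} = 1/1048576.
By linearity of expectation: E[X] = C(19, 7) · 2^{1 − 21} = 50388 · 1/1048576 = 12597/262144.
Numerically: E[X] ≈ 0.048054.

E[X] = C(19,7)·2^(1−C(7,2)) = 12597/262144 ≈ 0.048054.


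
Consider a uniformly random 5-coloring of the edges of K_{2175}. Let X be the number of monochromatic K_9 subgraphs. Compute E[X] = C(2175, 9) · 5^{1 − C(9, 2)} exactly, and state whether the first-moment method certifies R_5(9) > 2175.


E[X] = C(2175, 9) · 5^{1 − 36} = 2952382442121838483046575 · 5^{−35} = 2952382442121838483046575/2910383045673370361328125.
As a reduced fraction: E[X] = 118095297684873539321863/116415321826934814453125 ≈ 1.0144309.
Is E[X] < 1? NO.
Since E[X] ≥ 1, the first-moment bound is inconclusive at n = 2175; it does NOT by itself certify R_5(9) > 2175.

E[X] = 118095297684873539321863/116415321826934814453125 ≈ 1.0144309; E[X] ≥ 1; first-moment method inconclusive here.


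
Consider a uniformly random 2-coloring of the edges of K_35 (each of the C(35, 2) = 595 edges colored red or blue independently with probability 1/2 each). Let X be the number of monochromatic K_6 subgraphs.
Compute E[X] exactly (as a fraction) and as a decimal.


Let X = Σ_S X_S over the C(35, 6) = 1623160 subsets S of size 6, where X_S = 1 if the K_6 on S is monochromatic.
For a fixed S, the K_6 on S has C(6, 2) = 15 edges. P[all 15 edges red] = (1/2)^15, and likewise for blue, so P[monochromatic] = 2·(1/2)^15 = 2^{1 − 15} = 1/16384.
By linearity: E[X] = C(35, 6) · 2^{1 − 15} = 1623160 · 1/16384 = 202895/2048.
Numerically: E[X] ≈ 99.069824.

E[X] = C(35,6)·2^(1−C(6,2)) = 202895/2048 ≈ 99.069824.


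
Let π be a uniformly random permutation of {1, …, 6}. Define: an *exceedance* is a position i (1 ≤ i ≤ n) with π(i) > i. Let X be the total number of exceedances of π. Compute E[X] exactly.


Write X = Σ_{i=1}^{6} X_i, where X_i = 1_{π(i) > i}.
For each fixed i, π(i) is uniform over {1, …, 6} (marginal of a uniform permutation), so P[π(i) > i] = (n − i)/n. Summing: Σ_{i=1}^{6} (n − i)/n = (0 + 1 + … + 5)/6 = 6(6 − 1)/(2·6) = (6 − 1)/2.
Hence E[X] = Σ_{i=1}^{6} (6 − i)/6 = 5/2 ≈ 2.5000.

E[X] = 5/2 = 2.5000.


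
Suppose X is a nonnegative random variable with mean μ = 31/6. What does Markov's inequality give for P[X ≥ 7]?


μ = E[X] = 31/6, a = 7.
Markov: P[X ≥ 7] ≤ μ/a = (31/6)/7 = 31/42.
Numerically: ≈ 0.73810.
(Since a = 7 > μ = 5.16667, the bound 31/42 is < 1 and informative.)

P[X ≥ 7] ≤ 31/42 ≈ 0.73810.
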